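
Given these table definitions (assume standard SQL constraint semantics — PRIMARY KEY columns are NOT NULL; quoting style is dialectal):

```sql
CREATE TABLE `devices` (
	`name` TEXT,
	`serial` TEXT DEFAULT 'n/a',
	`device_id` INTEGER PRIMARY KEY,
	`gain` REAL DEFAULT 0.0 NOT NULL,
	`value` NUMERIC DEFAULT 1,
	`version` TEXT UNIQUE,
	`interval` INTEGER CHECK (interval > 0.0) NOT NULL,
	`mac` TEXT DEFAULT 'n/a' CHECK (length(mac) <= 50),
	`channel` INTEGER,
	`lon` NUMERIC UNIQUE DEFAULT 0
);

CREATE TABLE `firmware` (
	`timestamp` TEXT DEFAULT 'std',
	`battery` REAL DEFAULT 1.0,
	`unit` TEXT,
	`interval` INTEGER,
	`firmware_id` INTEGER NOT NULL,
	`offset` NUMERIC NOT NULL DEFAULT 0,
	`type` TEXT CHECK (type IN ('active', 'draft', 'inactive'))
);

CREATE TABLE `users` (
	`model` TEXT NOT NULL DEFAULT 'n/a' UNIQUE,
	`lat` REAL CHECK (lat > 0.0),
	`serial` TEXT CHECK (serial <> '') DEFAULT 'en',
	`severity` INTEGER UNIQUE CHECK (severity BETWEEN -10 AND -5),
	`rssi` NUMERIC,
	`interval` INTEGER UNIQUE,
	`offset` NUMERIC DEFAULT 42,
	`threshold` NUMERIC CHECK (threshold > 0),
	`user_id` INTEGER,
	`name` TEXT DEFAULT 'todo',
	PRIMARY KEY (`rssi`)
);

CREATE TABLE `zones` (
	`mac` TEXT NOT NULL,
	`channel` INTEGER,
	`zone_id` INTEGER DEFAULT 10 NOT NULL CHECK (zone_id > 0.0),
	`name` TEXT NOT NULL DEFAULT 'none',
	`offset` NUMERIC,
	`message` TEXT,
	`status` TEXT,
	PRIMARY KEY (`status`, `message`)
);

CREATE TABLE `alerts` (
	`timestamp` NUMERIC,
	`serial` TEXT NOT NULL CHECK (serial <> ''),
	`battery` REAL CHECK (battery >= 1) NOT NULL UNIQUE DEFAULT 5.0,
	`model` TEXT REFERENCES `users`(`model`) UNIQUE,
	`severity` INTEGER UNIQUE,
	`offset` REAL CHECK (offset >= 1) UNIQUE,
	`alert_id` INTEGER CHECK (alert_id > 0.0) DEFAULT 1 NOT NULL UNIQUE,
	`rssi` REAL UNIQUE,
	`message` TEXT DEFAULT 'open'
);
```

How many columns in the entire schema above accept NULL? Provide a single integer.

devices: 7 nullable (name, serial, value, version, mac, channel, lon — PK (device_id) and explicit NOT NULL columns excluded).
firmware: 5 nullable (timestamp, battery, unit, interval, type — PK none and explicit NOT NULL columns excluded).
users: 8 nullable (lat, serial, severity, interval, offset, threshold, user_id, name — PK (rssi) and explicit NOT NULL columns excluded).
zones: 2 nullable (channel, offset — PK (status, message) and explicit NOT NULL columns excluded).
alerts: 6 nullable (timestamp, model, severity, offset, rssi, message — PK none and explicit NOT NULL columns excluded).
Total: 7 + 5 + 8 + 2 + 6 = 28.

28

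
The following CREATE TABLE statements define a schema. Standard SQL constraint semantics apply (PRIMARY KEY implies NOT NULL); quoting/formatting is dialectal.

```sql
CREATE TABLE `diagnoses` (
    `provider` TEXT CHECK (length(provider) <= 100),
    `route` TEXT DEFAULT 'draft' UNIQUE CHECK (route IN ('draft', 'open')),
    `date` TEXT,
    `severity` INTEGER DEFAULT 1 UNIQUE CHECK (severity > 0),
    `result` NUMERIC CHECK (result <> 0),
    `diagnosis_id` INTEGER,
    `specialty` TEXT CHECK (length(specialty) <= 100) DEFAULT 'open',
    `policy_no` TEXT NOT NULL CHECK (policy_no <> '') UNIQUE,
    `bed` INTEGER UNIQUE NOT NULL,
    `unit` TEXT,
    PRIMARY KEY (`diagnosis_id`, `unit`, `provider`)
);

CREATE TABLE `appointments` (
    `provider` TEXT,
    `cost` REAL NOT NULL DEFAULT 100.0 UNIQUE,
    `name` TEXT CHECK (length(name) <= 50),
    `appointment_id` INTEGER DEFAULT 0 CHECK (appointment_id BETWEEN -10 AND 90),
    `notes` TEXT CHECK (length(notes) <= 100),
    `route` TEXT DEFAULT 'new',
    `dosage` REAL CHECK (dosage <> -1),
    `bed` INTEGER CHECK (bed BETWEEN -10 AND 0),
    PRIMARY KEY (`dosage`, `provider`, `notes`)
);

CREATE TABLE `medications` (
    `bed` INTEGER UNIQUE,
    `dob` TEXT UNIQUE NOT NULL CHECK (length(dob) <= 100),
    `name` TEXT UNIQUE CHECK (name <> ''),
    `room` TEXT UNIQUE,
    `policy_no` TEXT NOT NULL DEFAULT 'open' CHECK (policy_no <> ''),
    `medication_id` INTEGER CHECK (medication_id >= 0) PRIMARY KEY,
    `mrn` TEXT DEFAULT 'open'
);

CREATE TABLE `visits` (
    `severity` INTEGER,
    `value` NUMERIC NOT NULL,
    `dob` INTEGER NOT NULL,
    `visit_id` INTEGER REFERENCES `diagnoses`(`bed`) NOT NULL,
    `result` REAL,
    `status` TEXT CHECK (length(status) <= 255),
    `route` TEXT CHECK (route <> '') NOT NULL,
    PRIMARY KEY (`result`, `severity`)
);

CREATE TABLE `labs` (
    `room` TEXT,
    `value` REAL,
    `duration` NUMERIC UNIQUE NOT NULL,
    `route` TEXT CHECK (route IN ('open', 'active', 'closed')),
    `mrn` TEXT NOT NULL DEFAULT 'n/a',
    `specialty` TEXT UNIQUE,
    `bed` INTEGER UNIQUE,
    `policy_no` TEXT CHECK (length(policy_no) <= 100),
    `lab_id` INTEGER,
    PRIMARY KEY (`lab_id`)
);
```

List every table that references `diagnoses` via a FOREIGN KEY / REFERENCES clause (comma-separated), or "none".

- visits.visit_id references diagnoses(bed).

visits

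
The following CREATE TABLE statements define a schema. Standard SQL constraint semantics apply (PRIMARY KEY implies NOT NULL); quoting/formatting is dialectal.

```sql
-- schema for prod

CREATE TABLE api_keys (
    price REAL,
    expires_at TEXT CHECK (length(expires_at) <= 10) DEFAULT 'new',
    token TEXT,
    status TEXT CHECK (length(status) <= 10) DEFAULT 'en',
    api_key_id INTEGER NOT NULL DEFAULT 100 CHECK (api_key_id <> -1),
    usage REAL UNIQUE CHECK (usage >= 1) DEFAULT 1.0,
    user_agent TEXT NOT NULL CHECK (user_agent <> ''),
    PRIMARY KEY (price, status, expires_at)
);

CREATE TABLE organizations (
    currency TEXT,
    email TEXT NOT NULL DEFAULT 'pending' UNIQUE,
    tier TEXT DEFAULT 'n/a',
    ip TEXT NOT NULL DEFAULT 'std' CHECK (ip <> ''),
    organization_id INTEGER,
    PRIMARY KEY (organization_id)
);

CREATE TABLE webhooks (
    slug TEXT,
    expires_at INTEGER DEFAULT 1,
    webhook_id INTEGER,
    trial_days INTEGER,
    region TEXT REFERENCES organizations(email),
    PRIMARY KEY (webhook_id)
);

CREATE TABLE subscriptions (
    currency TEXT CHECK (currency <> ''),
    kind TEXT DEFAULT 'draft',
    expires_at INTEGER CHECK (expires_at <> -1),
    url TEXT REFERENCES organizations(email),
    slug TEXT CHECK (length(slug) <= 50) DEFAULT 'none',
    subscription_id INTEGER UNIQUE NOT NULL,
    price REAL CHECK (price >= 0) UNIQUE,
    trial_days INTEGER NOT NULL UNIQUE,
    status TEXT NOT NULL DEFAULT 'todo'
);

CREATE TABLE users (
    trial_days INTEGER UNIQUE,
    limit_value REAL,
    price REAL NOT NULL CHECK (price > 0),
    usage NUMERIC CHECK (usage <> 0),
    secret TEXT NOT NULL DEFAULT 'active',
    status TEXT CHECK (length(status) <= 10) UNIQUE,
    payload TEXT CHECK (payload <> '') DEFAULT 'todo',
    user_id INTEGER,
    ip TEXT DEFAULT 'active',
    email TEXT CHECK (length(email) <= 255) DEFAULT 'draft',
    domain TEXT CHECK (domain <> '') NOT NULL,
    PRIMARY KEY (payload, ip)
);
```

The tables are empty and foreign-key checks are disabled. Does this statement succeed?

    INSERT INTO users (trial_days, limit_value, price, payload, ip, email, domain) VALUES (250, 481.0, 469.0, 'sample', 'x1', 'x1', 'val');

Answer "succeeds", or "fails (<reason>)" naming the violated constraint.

succeeds

NOT NULL columns: domain is supplied; ip is supplied; payload is supplied; price is supplied; secret defaults to 'active'.
CHECK constraints: 469.0 satisfies (price > 0); 'sample' satisfies (payload <> ''); 'x1' satisfies (length(email) <= 255); 'val' satisfies (domain <> '').
No constraint is violated.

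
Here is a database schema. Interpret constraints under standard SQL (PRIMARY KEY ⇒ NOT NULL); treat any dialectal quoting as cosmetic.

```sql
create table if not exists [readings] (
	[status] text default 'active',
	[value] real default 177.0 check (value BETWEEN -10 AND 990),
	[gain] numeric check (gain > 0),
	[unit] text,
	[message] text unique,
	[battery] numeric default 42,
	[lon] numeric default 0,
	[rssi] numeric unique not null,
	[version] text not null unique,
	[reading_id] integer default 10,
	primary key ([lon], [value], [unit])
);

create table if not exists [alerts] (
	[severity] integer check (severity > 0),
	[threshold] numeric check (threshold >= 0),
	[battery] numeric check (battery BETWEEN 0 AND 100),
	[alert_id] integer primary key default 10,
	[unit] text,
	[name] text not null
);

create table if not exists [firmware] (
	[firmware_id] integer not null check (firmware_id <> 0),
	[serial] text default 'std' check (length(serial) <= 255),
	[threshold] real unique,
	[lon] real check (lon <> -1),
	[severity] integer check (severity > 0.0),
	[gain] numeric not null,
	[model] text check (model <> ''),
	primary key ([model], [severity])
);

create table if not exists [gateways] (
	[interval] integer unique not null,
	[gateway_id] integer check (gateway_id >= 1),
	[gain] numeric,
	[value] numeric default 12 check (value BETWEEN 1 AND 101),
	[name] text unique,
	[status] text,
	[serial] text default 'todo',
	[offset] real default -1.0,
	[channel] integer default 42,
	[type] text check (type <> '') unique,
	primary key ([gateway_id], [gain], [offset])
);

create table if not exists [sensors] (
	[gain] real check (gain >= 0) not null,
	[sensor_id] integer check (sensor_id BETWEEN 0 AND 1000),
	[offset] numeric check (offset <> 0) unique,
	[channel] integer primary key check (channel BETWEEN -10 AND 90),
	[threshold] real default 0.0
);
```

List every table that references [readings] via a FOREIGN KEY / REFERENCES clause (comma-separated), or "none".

No REFERENCES clause anywhere in the schema names readings.

none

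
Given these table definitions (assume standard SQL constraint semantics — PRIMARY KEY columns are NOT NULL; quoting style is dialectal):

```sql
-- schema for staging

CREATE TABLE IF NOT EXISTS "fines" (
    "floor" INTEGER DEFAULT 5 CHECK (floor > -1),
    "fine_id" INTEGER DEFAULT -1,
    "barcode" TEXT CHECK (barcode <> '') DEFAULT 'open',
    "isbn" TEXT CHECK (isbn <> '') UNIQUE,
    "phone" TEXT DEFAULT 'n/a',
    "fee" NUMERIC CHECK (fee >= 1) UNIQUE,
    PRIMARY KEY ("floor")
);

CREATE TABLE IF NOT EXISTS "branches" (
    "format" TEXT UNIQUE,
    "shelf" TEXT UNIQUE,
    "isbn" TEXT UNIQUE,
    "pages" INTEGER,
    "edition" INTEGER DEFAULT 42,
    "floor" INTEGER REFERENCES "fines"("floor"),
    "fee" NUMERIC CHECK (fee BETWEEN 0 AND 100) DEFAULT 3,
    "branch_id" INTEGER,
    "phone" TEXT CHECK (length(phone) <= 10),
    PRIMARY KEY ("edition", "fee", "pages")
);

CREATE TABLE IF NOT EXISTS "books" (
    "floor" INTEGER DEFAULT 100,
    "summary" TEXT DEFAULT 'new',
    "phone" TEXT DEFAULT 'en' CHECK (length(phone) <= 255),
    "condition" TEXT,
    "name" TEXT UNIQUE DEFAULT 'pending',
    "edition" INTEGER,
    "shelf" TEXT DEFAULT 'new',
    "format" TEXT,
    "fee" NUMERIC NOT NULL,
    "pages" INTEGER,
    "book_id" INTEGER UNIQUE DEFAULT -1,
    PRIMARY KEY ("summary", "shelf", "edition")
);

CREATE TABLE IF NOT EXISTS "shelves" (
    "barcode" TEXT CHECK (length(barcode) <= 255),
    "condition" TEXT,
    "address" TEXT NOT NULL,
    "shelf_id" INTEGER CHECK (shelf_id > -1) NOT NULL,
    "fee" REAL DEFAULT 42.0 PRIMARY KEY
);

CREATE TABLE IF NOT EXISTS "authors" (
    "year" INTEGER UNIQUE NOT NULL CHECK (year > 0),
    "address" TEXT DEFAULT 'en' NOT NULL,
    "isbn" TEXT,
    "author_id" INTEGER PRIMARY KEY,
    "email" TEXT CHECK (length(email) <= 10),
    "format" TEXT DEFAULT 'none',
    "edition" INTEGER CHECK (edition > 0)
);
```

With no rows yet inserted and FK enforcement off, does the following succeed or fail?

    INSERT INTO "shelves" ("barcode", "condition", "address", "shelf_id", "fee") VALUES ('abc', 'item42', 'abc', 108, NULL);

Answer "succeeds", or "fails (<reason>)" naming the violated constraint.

fee is explicitly set to NULL, but fee is part of the PRIMARY KEY (implied NOT NULL).

fails (NOT NULL on fee)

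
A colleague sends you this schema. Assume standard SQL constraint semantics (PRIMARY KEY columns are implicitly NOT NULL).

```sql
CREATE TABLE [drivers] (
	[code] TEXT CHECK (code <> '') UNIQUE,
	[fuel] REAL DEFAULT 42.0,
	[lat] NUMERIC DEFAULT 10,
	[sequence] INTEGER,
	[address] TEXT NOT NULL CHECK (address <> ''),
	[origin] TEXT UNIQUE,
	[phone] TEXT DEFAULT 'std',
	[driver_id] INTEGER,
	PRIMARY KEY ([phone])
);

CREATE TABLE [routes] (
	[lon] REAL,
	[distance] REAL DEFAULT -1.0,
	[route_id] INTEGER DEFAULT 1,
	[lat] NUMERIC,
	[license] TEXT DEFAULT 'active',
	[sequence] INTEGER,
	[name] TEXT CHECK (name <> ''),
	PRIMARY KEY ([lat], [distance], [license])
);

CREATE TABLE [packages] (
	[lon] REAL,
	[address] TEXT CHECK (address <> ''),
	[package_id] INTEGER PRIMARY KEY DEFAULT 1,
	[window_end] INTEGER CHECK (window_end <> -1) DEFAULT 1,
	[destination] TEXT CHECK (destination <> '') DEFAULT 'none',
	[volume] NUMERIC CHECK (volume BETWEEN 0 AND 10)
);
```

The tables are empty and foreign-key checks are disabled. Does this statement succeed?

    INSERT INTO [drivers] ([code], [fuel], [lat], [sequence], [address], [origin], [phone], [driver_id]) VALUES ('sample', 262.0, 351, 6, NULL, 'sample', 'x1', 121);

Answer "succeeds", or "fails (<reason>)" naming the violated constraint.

fails (NOT NULL on address)

address is explicitly set to NULL, but address is declared NOT NULL.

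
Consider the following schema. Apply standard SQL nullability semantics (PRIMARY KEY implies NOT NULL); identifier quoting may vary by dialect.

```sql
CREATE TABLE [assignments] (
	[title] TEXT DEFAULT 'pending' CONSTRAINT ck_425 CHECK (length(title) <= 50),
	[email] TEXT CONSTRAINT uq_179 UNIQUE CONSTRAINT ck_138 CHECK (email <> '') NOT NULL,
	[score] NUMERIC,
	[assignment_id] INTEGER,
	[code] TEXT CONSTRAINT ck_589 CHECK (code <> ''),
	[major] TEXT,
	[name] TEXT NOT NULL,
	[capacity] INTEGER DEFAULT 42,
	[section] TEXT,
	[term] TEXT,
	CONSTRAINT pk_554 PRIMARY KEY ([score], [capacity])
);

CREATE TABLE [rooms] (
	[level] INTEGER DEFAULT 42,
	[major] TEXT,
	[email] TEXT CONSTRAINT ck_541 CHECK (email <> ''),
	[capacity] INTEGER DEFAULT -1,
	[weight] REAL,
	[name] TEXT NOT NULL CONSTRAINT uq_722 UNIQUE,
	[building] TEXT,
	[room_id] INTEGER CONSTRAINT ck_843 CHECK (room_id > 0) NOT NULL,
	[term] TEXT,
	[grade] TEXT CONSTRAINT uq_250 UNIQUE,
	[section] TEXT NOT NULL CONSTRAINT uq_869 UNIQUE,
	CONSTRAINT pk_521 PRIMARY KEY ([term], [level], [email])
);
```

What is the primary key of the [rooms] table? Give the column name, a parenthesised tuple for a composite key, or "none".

(term, level, email)

A table-level PRIMARY KEY clause names 3 columns: term, level, email.
This is a composite key — the combination is unique, not each column individually.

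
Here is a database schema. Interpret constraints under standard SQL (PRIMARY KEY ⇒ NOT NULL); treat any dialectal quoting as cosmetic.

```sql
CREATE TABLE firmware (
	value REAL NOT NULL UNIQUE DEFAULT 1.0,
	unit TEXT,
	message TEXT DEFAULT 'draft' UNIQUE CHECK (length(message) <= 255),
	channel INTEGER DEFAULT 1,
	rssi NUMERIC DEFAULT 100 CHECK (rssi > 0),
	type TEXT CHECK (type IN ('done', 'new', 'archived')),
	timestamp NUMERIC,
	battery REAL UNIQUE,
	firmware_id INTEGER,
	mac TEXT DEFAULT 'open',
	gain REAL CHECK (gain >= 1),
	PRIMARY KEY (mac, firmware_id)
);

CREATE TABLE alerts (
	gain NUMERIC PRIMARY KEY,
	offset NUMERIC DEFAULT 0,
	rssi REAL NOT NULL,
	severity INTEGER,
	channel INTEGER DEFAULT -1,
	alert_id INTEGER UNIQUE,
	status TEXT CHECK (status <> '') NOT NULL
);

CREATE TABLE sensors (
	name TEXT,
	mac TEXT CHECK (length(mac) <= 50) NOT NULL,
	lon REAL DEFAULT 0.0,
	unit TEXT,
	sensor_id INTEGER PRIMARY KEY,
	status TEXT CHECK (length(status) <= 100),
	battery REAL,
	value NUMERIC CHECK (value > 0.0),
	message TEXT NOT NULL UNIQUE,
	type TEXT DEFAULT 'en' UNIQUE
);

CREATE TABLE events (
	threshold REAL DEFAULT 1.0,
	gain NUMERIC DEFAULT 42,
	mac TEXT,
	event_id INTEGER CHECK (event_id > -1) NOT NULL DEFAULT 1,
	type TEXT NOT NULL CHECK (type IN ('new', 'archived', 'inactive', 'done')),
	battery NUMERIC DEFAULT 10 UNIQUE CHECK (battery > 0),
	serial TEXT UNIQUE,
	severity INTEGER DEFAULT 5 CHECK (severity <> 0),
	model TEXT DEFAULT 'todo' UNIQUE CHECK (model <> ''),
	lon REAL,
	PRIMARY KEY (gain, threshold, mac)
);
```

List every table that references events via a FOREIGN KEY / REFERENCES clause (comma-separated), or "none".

none

No REFERENCES clause anywhere in the schema names events.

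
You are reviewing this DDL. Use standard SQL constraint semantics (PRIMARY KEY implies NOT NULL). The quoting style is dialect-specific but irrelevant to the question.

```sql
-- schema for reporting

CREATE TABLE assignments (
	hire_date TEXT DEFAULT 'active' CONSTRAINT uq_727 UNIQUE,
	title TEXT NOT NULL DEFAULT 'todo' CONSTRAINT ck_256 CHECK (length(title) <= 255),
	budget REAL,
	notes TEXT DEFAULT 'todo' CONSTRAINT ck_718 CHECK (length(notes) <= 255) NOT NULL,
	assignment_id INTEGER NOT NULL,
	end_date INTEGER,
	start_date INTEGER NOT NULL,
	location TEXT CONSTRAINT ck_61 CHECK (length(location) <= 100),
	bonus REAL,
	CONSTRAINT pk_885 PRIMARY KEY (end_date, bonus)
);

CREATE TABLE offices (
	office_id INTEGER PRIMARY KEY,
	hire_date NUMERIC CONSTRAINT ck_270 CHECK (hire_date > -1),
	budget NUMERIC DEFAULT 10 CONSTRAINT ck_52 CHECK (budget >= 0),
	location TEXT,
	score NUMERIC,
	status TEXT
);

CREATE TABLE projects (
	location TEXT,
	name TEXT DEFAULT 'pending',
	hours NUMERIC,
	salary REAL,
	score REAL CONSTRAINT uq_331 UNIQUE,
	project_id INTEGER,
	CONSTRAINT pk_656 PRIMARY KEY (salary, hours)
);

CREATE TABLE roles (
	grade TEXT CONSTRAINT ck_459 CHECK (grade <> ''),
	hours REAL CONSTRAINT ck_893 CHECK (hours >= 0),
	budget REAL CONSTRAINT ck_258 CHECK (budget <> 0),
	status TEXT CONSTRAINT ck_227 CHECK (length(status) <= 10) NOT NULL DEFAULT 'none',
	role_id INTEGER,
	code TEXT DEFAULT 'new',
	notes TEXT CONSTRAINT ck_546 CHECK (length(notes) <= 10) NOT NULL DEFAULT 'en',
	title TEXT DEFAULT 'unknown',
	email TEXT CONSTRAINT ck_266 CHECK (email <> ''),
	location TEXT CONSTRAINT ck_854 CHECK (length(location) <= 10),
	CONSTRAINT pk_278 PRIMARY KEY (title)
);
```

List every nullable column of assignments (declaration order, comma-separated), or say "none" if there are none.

hire_date, budget, location

- hire_date: UNIQUE does not imply NOT NULL → nullable.
- title: declared NOT NULL → not nullable.
- budget: no NOT NULL constraint applies → nullable.
- notes: declared NOT NULL → not nullable.
- assignment_id: declared NOT NULL → not nullable.
- end_date: part of the PRIMARY KEY, which implies NOT NULL → not nullable.
- start_date: declared NOT NULL → not nullable.
- location: CHECK does not forbid NULL (a CHECK constraint passes when its expression is NULL) → nullable.
- bonus: part of the PRIMARY KEY, which implies NOT NULL → not nullable.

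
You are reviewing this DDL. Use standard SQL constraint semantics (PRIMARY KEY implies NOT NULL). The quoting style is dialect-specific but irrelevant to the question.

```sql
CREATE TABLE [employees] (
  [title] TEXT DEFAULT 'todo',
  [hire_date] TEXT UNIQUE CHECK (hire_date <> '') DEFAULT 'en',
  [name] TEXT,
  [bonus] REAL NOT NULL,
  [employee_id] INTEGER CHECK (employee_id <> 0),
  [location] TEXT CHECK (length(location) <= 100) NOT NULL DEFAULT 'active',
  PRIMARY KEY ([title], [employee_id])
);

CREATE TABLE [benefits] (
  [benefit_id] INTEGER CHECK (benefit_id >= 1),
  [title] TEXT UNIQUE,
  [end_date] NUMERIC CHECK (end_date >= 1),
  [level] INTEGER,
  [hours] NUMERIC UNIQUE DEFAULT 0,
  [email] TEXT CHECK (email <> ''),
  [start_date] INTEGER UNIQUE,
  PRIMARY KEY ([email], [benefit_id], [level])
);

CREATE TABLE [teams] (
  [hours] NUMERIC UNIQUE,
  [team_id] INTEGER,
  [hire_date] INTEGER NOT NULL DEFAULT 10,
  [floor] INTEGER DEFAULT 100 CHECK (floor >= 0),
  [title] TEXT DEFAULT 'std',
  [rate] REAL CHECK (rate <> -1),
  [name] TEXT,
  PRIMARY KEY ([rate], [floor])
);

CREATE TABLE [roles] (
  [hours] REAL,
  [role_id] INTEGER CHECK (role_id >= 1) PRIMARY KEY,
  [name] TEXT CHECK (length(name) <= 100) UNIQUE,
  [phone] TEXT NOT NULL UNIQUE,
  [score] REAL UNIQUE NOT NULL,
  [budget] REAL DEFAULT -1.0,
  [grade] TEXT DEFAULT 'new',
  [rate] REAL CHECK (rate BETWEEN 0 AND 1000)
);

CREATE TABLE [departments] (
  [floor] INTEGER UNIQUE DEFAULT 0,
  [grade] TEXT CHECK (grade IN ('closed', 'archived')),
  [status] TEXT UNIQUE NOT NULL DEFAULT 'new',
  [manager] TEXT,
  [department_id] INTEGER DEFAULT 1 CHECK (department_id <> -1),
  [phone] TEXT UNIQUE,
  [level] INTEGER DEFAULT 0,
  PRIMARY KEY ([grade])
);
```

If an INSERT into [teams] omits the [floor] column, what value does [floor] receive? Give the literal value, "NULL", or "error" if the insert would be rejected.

100

floor has an explicit DEFAULT 100.
When the column is omitted from an INSERT, that default is used.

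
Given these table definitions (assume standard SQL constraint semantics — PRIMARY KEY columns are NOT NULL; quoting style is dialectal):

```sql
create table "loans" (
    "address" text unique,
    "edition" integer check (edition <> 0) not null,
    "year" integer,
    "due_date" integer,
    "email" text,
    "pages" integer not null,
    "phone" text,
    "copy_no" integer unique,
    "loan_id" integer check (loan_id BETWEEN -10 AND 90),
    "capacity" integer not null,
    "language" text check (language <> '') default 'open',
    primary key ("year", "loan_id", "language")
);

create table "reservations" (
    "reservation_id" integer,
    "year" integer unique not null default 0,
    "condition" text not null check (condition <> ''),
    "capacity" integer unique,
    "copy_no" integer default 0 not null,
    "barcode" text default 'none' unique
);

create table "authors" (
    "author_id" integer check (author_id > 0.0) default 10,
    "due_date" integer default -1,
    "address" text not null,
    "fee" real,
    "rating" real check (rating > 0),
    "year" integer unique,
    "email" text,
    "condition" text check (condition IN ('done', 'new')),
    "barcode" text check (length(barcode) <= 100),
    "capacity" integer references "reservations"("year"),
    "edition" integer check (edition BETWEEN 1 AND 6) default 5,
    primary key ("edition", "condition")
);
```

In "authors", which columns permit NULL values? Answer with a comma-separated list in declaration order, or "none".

- author_id: CHECK does not forbid NULL (a CHECK constraint passes when its expression is NULL) → nullable.
- due_date: DEFAULT only fills an omitted column; an explicit NULL is still allowed → nullable.
- address: declared NOT NULL → not nullable.
- fee: no NOT NULL constraint applies → nullable.
- rating: CHECK does not forbid NULL (a CHECK constraint passes when its expression is NULL) → nullable.
- year: UNIQUE does not imply NOT NULL → nullable.
- email: no NOT NULL constraint applies → nullable.
- condition: part of the PRIMARY KEY, which implies NOT NULL → not nullable.
- barcode: CHECK does not forbid NULL (a CHECK constraint passes when its expression is NULL) → nullable.
- capacity: a foreign key column may be NULL unless separately constrained → nullable.
- edition: part of the PRIMARY KEY, which implies NOT NULL → not nullable.

author_id, due_date, fee, rating, year, email, barcode, capacity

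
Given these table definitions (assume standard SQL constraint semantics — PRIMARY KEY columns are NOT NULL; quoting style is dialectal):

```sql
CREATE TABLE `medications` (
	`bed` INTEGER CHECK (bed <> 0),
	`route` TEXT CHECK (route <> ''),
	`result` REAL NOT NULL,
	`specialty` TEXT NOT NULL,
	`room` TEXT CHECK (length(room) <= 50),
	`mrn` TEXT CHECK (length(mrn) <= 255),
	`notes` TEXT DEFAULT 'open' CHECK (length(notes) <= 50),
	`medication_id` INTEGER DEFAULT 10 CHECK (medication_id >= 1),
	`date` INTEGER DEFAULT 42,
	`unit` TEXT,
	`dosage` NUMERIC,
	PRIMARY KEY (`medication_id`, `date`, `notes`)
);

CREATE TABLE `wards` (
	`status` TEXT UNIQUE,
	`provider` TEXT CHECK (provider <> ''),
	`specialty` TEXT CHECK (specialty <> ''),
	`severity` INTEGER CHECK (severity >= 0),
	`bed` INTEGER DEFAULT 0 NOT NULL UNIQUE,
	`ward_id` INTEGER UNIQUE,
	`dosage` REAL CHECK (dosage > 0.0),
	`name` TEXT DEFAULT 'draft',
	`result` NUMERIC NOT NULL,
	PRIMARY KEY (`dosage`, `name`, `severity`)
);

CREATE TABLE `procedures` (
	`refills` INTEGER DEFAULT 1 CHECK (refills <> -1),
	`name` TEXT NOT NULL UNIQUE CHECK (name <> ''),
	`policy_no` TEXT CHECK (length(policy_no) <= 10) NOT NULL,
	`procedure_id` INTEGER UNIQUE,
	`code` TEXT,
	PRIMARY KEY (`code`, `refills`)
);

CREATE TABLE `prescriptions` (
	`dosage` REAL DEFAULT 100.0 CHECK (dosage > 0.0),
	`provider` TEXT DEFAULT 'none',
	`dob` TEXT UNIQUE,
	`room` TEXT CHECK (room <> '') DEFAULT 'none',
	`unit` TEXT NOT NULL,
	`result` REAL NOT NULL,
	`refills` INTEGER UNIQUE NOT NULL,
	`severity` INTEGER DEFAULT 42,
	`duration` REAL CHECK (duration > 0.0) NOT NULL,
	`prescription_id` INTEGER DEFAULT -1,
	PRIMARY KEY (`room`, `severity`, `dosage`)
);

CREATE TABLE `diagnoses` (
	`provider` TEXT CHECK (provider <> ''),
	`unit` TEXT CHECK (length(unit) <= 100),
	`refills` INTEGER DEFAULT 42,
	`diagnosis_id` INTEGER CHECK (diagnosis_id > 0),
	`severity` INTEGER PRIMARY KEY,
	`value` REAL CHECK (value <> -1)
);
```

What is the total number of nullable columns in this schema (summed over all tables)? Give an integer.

medications: 6 nullable (bed, route, room, mrn, unit, dosage — PK (medication_id, date, notes) and explicit NOT NULL columns excluded).
wards: 4 nullable (status, provider, specialty, ward_id — PK (dosage, name, severity) and explicit NOT NULL columns excluded).
procedures: 1 nullable (procedure_id — PK (code, refills) and explicit NOT NULL columns excluded).
prescriptions: 3 nullable (provider, dob, prescription_id — PK (room, severity, dosage) and explicit NOT NULL columns excluded).
diagnoses: 5 nullable (provider, unit, refills, diagnosis_id, value — PK (severity) and explicit NOT NULL columns excluded).
Total: 6 + 4 + 1 + 3 + 5 = 19.

19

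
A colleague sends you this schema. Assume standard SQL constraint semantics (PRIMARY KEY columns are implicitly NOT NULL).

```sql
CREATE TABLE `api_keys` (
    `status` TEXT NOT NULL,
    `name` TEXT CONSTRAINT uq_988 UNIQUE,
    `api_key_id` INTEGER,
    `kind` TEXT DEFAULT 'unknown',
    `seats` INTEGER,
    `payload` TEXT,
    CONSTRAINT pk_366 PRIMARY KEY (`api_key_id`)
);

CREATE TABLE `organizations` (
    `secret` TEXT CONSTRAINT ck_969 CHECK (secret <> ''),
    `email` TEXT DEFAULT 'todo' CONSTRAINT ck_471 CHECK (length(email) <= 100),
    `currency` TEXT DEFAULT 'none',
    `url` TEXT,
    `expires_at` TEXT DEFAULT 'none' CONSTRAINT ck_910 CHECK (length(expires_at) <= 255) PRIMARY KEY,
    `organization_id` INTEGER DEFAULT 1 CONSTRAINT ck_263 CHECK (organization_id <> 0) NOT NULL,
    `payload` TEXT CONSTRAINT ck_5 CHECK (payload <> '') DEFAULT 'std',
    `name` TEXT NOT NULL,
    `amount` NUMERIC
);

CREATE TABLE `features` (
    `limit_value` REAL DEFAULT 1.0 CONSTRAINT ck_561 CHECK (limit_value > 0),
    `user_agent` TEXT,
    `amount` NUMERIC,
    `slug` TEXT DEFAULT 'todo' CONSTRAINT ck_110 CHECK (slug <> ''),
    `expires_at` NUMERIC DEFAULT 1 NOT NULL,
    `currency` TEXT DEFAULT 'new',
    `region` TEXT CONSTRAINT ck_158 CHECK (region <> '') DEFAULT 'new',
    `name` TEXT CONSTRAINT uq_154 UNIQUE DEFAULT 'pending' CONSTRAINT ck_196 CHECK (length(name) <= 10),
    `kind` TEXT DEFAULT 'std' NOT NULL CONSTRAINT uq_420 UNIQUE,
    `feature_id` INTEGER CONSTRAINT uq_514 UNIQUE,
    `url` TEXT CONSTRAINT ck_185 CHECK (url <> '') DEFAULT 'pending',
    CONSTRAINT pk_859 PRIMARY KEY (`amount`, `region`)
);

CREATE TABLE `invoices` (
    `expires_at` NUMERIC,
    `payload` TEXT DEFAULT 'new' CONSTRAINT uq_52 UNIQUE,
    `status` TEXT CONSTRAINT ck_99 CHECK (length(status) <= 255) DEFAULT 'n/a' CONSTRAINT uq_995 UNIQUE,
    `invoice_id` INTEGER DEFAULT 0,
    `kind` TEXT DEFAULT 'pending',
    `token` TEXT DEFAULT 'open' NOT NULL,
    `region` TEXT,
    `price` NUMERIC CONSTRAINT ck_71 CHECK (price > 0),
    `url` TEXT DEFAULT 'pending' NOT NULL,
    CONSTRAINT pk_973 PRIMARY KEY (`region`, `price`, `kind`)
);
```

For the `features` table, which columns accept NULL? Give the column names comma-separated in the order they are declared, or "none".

- limit_value: CHECK does not forbid NULL (a CHECK constraint passes when its expression is NULL) → nullable.
- user_agent: no NOT NULL constraint applies → nullable.
- amount: part of the PRIMARY KEY, which implies NOT NULL → not nullable.
- slug: CHECK does not forbid NULL (a CHECK constraint passes when its expression is NULL) → nullable.
- expires_at: declared NOT NULL → not nullable.
- currency: DEFAULT only fills an omitted column; an explicit NULL is still allowed → nullable.
- region: part of the PRIMARY KEY, which implies NOT NULL → not nullable.
- name: CHECK does not forbid NULL (a CHECK constraint passes when its expression is NULL) → nullable.
- kind: declared NOT NULL → not nullable.
- feature_id: UNIQUE does not imply NOT NULL → nullable.
- url: CHECK does not forbid NULL (a CHECK constraint passes when its expression is NULL) → nullable.

limit_value, user_agent, slug, currency, name, feature_id, url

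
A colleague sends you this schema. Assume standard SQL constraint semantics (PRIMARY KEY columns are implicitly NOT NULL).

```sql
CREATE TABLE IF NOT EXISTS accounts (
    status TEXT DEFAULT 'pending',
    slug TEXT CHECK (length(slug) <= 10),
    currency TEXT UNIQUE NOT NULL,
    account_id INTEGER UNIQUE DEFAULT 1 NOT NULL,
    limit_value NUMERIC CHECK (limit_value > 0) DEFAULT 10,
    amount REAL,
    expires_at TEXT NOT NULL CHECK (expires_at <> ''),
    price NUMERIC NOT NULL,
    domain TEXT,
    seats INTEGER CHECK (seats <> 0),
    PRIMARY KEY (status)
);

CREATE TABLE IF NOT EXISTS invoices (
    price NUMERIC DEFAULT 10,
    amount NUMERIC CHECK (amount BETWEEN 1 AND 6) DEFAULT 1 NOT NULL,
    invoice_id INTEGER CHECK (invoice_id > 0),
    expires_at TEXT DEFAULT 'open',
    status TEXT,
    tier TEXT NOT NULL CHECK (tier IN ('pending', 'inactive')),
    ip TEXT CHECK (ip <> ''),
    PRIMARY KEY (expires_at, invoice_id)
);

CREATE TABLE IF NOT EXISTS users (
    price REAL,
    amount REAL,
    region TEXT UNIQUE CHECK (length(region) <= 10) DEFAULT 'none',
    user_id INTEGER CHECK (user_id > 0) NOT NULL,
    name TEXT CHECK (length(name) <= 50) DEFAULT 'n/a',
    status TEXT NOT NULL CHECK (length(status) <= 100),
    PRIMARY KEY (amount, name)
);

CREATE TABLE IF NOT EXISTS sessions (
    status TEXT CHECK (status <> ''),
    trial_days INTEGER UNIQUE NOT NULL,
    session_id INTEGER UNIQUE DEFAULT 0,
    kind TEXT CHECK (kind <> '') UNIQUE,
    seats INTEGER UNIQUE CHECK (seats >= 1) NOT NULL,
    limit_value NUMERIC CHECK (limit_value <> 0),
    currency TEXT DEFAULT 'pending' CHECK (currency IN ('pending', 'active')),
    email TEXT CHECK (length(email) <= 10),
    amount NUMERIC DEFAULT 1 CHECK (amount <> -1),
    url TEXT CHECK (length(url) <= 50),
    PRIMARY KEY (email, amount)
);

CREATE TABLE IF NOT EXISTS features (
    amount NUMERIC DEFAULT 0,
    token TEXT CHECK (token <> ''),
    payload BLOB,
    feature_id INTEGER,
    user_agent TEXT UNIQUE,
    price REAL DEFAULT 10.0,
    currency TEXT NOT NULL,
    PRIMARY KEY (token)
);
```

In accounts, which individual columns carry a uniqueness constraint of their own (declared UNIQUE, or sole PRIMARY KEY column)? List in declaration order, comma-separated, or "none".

status, currency, account_id

- status: single-column PRIMARY KEY → unique.
- slug: no UNIQUE or single-column PK constraint.
- currency: declared UNIQUE → unique.
- account_id: declared UNIQUE → unique.
- limit_value: no UNIQUE or single-column PK constraint.
- amount: no UNIQUE or single-column PK constraint.
- expires_at: no UNIQUE or single-column PK constraint.
- price: no UNIQUE or single-column PK constraint.
- domain: no UNIQUE or single-column PK constraint.
- seats: no UNIQUE or single-column PK constraint.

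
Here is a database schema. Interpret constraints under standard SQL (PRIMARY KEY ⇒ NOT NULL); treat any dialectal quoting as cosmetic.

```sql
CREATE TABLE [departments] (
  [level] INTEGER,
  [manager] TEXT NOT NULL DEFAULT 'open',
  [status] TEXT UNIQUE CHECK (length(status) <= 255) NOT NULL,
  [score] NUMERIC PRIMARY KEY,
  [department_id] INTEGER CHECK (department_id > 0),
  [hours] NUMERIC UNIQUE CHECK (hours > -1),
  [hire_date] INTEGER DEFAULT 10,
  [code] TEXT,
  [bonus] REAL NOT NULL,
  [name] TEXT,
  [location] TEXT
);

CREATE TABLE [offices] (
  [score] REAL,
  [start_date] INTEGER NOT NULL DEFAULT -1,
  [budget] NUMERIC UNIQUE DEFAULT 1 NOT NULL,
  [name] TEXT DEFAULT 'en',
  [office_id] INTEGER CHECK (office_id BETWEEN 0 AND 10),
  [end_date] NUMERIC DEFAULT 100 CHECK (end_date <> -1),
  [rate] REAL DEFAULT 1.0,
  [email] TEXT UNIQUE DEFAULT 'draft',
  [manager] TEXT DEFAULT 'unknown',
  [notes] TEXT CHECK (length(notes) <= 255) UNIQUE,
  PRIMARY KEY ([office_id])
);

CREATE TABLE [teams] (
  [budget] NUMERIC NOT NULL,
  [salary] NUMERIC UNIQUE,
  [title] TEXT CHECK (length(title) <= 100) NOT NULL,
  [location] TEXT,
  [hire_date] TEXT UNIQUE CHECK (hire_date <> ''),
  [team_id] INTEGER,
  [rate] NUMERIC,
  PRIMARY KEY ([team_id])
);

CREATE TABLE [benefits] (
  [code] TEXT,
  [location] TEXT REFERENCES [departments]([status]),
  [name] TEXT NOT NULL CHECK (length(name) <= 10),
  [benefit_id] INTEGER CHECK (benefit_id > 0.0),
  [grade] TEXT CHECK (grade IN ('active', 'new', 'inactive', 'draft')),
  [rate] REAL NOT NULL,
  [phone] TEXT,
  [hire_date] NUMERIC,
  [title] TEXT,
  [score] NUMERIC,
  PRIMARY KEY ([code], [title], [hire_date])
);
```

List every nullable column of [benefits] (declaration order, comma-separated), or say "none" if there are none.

- code: part of the PRIMARY KEY, which implies NOT NULL → not nullable.
- location: a foreign key column may be NULL unless separately constrained → nullable.
- name: declared NOT NULL → not nullable.
- benefit_id: CHECK does not forbid NULL (a CHECK constraint passes when its expression is NULL) → nullable.
- grade: CHECK does not forbid NULL (a CHECK constraint passes when its expression is NULL) → nullable.
- rate: declared NOT NULL → not nullable.
- phone: no NOT NULL constraint applies → nullable.
- hire_date: part of the PRIMARY KEY, which implies NOT NULL → not nullable.
- title: part of the PRIMARY KEY, which implies NOT NULL → not nullable.
- score: no NOT NULL constraint applies → nullable.

location, benefit_id, grade, phone, score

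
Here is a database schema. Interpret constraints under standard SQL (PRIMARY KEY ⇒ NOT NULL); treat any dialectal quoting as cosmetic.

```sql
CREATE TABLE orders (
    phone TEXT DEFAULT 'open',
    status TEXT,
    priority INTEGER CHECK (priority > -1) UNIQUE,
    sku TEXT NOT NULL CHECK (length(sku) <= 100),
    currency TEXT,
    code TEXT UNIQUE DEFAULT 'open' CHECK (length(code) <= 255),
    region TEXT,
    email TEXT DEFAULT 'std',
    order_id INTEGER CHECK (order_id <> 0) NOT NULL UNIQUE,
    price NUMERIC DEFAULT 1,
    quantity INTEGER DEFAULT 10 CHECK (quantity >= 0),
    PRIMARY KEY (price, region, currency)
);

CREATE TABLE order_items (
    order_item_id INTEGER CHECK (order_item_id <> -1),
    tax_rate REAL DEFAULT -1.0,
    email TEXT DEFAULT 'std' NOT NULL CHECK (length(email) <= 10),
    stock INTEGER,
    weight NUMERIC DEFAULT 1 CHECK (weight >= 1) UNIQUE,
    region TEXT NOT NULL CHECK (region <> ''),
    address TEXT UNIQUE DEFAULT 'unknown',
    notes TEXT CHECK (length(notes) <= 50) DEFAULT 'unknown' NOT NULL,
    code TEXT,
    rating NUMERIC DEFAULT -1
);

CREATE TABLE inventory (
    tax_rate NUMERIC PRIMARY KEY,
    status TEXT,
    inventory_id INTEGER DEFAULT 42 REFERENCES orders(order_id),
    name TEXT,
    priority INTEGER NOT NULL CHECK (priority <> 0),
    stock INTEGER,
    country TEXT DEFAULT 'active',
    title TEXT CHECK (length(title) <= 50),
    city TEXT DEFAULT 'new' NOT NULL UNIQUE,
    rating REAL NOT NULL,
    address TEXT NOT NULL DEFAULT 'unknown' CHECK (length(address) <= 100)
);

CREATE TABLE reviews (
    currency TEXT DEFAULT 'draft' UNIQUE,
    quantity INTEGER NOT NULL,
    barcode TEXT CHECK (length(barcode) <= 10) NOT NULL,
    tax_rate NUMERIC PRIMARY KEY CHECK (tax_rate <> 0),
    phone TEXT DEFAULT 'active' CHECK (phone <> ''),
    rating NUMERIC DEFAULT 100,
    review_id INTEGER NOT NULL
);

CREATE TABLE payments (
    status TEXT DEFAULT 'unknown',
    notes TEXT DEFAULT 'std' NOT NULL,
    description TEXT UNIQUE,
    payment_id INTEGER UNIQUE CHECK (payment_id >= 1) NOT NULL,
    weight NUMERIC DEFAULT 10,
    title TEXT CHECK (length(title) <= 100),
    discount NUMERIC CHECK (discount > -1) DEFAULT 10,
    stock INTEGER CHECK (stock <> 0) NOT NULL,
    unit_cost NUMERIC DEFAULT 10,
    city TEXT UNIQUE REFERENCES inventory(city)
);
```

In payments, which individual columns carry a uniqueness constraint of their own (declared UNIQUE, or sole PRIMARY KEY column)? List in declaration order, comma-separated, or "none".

- status: no UNIQUE or single-column PK constraint.
- notes: no UNIQUE or single-column PK constraint.
- description: declared UNIQUE → unique.
- payment_id: declared UNIQUE → unique.
- weight: no UNIQUE or single-column PK constraint.
- title: no UNIQUE or single-column PK constraint.
- discount: no UNIQUE or single-column PK constraint.
- stock: no UNIQUE or single-column PK constraint.
- unit_cost: no UNIQUE or single-column PK constraint.
- city: declared UNIQUE → unique.

description, payment_id, city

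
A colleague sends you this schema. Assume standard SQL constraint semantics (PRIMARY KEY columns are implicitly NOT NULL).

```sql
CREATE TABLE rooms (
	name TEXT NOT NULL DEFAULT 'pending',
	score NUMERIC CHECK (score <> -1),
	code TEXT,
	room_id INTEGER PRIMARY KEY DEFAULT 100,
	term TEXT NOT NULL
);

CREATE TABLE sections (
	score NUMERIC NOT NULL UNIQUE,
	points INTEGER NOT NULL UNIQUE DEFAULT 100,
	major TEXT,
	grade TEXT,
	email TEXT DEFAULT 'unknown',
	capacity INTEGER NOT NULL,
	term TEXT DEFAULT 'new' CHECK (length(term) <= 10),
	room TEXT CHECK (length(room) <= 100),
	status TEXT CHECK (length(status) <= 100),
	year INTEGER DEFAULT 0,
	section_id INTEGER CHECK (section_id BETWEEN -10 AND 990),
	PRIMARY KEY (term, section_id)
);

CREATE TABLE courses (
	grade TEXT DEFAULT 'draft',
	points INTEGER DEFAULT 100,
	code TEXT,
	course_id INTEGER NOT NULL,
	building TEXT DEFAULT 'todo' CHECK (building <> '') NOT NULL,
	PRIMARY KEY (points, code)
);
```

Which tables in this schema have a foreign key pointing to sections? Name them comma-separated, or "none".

none

No REFERENCES clause anywhere in the schema names sections.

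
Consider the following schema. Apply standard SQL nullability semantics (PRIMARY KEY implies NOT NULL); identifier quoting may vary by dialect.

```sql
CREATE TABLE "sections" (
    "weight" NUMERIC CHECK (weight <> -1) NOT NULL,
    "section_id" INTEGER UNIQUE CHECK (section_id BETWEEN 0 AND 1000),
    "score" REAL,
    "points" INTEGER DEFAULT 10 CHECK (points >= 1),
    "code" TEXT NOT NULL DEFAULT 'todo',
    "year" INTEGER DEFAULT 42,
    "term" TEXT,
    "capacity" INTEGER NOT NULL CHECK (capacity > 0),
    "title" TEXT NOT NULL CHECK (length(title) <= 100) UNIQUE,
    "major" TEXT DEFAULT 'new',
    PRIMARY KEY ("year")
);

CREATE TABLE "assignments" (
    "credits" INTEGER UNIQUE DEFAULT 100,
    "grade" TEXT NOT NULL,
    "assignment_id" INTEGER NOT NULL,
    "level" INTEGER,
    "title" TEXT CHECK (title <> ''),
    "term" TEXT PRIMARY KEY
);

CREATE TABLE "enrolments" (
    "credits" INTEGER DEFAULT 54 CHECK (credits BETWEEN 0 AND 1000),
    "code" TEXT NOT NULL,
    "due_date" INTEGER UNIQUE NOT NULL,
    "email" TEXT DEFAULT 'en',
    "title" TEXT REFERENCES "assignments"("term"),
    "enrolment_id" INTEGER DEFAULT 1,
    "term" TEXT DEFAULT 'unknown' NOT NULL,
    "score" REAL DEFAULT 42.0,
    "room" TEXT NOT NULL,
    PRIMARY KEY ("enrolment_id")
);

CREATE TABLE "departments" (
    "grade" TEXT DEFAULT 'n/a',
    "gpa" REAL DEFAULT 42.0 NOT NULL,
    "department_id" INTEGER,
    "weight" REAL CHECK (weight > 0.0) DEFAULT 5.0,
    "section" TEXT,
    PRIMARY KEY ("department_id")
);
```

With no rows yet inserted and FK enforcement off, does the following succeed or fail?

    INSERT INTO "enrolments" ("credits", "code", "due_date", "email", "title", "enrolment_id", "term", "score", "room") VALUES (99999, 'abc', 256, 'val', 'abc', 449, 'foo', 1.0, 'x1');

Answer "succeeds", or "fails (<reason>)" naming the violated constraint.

The value 99999 for credits violates CHECK (credits BETWEEN 0 AND 1000).

fails (CHECK on credits)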